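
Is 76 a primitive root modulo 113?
Yes

To verify, check if 76^(112/q) ≢ 1 (mod 113) for each prime divisor q of 112
Divisors of 112 = 112: [1, 2, 4, 7, 8, 14, 16, 28, 56, 112]
  76^(112/2) = 76^56 ≡ 112 (mod 113)
  76^(112/7) = 76^16 ≡ 106 (mod 113)
Conclusion: 76 is a primitive root modulo 113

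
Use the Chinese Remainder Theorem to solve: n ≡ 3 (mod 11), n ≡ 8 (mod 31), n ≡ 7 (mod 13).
2984

Using the Chinese Remainder Theorem:
M = product of moduli = 4433
For equation 1: M_1 = 403, 403 ≡ 7 (mod 11), inverse of 403 mod 11 is 8 (check: 7 × 8 = 56 ≡ 1 (mod 11))
For equation 2: M_2 = 143, 143 ≡ 19 (mod 31), inverse of 143 mod 31 is 18 (check: 19 × 18 = 342 ≡ 1 (mod 31))
For equation 3: M_3 = 341, 341 ≡ 3 (mod 13), inverse of 341 mod 13 is 9 (check: 3 × 9 = 27 ≡ 1 (mod 13))
Combine: n ≡ Σ r_i×M_i×(M_i⁻¹ mod m_i) = 3×403×8 + 8×143×18 + 7×341×9 = 9672 + 20592 + 21483 = 51747
51747 mod 4433 = 2984
n ≡ 2984 (mod 4433)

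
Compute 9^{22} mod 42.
9

Using successive squaring:
Binary expansion of 22: 10110
Powers of 9 mod 42 (each is the square of the previous):
  9^1 ≡ 9 (mod 42)
  9^2 ≡ 9² = 81 ≡ 39 (mod 42)
  9^4 ≡ 39² = 1521 ≡ 9 (mod 42)
  9^8 ≡ 9² = 81 ≡ 39 (mod 42)
  9^16 ≡ 39² = 1521 ≡ 9 (mod 42)
22 = 16 + 4 + 2, so 9^22 = 9^16 × 9^4 × 9^2 ≡ 9 × 9 × 39 (mod 42)
Multiplying step by step:
  9 × 9 = 81 ≡ 39 (mod 42)
  39 × 39 = 1521 ≡ 9 (mod 42)
Result: 9^22 ≡ 9 (mod 42)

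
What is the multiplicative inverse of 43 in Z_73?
43^(-1) ≡ 17 (mod 73). Verification: 43 × 17 = 731 ≡ 1 (mod 73)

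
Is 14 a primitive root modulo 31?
No

To verify, check if 14^(30/q) ≢ 1 (mod 31) for each prime divisor q of 30
Divisors of 30 = 30: [1, 2, 3, 5, 6, 10, 15, 30]
  14^(30/2) = 14^15 ≡ 1 (mod 31)
  14^(30/3) = 14^10 ≡ 25 (mod 31)
  14^(30/5) = 14^6 ≡ 8 (mod 31)
Conclusion: 14 is not a primitive root modulo 31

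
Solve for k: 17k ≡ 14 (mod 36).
22

Since gcd(17, 36) = 1 divides 14, a solution exists.
Multiply both sides by the inverse of 17 mod 36:
  17^(-1) mod 36 = 17
  x ≡ 17 × 14 ≡ 238 ≡ 22 (mod 36)
Verification: 17 × 22 = 374 = 10 × 36 + 14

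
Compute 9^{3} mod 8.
1

Using successive squaring:
Binary expansion of 3: 11
Powers of 9 mod 8 (each is the square of the previous):
  9^1 ≡ 1 (mod 8)
  9^2 ≡ 1² = 1 ≡ 1 (mod 8)
3 = 2 + 1, so 9^3 = 9^2 × 9^1 ≡ 1 × 1 (mod 8)
Multiplying step by step:
  1 × 1 = 1 ≡ 1 (mod 8)
Result: 9^3 ≡ 1 (mod 8)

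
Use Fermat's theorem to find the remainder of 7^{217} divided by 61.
18

By Fermat's Little Theorem, a^(p-1) ≡ 1 (mod p) for prime p and gcd(a, p) = 1
Here p = 61, so 7^60 ≡ 1 (mod 61)
We can reduce the exponent: 217 mod 60 = 37
So 7^217 ≡ 7^37 (mod 61)
Computing: 7^37 mod 61 = 18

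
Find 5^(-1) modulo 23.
14

Using Extended Euclidean Algorithm:
gcd(5, 23) = 1
Bezout coefficients: 5 × -9 + 23 × 2 = 1
So 5 × -9 ≡ 1 (mod 23)
The inverse is -9 mod 23 = 14
Verification: 5 × 14 = 70 = 3 × 23 + 1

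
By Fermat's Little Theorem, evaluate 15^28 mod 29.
By Fermat's Little Theorem, 15^{28} ≡ 1 (mod 29) since 29 is prime and gcd(15, 29) = 1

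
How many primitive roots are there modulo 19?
Number of primitive roots mod 19 = φ(18) = 6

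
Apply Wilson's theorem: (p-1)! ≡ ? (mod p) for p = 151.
By Wilson's theorem, (150)! ≡ -1 ≡ 150 (mod 151)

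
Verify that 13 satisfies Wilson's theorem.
(12)! mod 13 = 12. Since this equals -1 (mod 13), Wilson confirms 13 is prime.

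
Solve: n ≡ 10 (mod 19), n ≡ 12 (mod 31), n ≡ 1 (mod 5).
M = 19 × 31 × 5 = 2945. M₁ = 155, y₁ ≡ 13 (mod 19). M₂ = 95, y₂ ≡ 16 (mod 31). M₃ = 589, y₃ ≡ 4 (mod 5). n = 10×155×13 + 12×95×16 + 1×589×4 ≡ 2461 (mod 2945)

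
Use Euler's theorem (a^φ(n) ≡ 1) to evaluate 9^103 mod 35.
By Euler: 9^{24} ≡ 1 (mod 35) since gcd(9, 35) = 1. 103 = 4×24 + 7. So 9^{103} ≡ 9^{7} ≡ 9 (mod 35)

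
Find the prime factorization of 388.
2^2 × 97

Divide by primes starting from smallest:
388 ÷ 2 = 194
194 ÷ 2 = 97
97 ÷ 97 = 1

388 = 2^2 × 97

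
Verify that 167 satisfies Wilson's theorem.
(166)! mod 167 = 166. Since this equals -1 (mod 167), Wilson confirms 167 is prime.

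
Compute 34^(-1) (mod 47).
18

Using Extended Euclidean Algorithm:
gcd(34, 47) = 1
Bezout coefficients: 34 × 18 + 47 × -13 = 1
So 34 × 18 ≡ 1 (mod 47)
The inverse is 18 mod 47 = 18
Verification: 34 × 18 = 612 = 13 × 47 + 1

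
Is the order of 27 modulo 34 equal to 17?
No, the actual order is 16, not 17.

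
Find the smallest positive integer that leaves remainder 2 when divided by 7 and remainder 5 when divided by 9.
M = 7 × 9 = 63. M₁ = 9, y₁ ≡ 4 (mod 7). M₂ = 7, y₂ ≡ 4 (mod 9). z = 2×9×4 + 5×7×4 ≡ 23 (mod 63). The smallest positive such number is 23.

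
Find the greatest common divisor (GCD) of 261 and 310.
1

Using the Euclidean algorithm:
261 = 0 × 310 + 261
310 = 1 × 261 + 49
261 = 5 × 49 + 16
49 = 3 × 16 + 1
16 = 16 × 1 + 0

GCD(261, 310) = 1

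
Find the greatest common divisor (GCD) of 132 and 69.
3

Using the Euclidean algorithm:
132 = 1 × 69 + 63
69 = 1 × 63 + 6
63 = 10 × 6 + 3
6 = 2 × 3 + 0

GCD(132, 69) = 3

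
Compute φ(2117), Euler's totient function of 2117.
2016

Prime factorization: 2117 = 29 × 73
Using the formula φ(n) = n × Π(1 - 1/p) for each prime factor p:
φ(2117) = 2117 × (1 - 1/29) × (1 - 1/73)
φ(2117) = 2016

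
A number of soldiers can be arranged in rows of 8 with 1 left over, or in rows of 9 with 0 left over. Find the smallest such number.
M = 8 × 9 = 72. M₁ = 9, y₁ ≡ 1 (mod 8). M₂ = 8, y₂ ≡ 8 (mod 9). t = 1×9×1 + 0×8×8 ≡ 9 (mod 72). The smallest positive such number is 9.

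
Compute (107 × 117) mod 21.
3

(107 × 117) = 12519
12519 mod 21 = 3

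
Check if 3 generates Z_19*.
p - 1 = 18 has prime divisors 2, 3. Check 3^(18/q) mod 19 for each: 3^(18/2) = 3^9 ≡ 18, 3^(18/3) = 3^6 ≡ 7 (mod 19). None of these is 1, so 3 has order 18 = φ(19), so it is a primitive root mod 19.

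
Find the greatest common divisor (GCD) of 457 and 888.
1

Using the Euclidean algorithm:
457 = 0 × 888 + 457
888 = 1 × 457 + 431
457 = 1 × 431 + 26
431 = 16 × 26 + 15
26 = 1 × 15 + 11
15 = 1 × 11 + 4
11 = 2 × 4 + 3
4 = 1 × 3 + 1
3 = 3 × 1 + 0

GCD(457, 888) = 1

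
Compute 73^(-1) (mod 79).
13

Using Extended Euclidean Algorithm:
gcd(73, 79) = 1
Bezout coefficients: 73 × 13 + 79 × -12 = 1
So 73 × 13 ≡ 1 (mod 79)
The inverse is 13 mod 79 = 13
Verification: 73 × 13 = 949 = 12 × 79 + 1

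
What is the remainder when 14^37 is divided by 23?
Using Fermat: 14^{22} ≡ 1 (mod 23). 37 ≡ 15 (mod 22). So 14^{37} ≡ 14^{15} ≡ 17 (mod 23)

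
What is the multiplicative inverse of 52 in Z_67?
58

Using Extended Euclidean Algorithm:
gcd(52, 67) = 1
Bezout coefficients: 52 × -9 + 67 × 7 = 1
So 52 × -9 ≡ 1 (mod 67)
The inverse is -9 mod 67 = 58
Verification: 52 × 58 = 3016 = 45 × 67 + 1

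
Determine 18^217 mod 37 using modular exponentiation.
Using Fermat: 18^{36} ≡ 1 (mod 37). 217 ≡ 1 (mod 36). So 18^{217} ≡ 18^{1} ≡ 18 (mod 37)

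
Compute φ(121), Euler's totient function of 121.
110

Prime factorization: 121 = 11^2
Using the formula φ(n) = n × Π(1 - 1/p) for each prime factor p:
φ(121) = 121 × (1 - 1/11)
φ(121) = 110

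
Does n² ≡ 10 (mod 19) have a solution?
By Euler's criterion: 10^{9} ≡ 18 (mod 19). Since this equals -1 (≡ 18), 10 is not a QR.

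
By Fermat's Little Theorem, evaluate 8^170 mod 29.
By Fermat: 8^{28} ≡ 1 (mod 29). 170 = 6×28 + 2. So 8^{170} ≡ 8^{2} ≡ 6 (mod 29)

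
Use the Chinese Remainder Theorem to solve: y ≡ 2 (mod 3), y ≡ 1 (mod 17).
35

Using the Chinese Remainder Theorem:
M = product of moduli = 51
For equation 1: M_1 = 17, 17 ≡ 2 (mod 3), inverse of 17 mod 3 is 2 (check: 2 × 2 = 4 ≡ 1 (mod 3))
For equation 2: M_2 = 3, 3 ≡ 3 (mod 17), inverse of 3 mod 17 is 6 (check: 3 × 6 = 18 ≡ 1 (mod 17))
Combine: y ≡ Σ r_i×M_i×(M_i⁻¹ mod m_i) = 2×17×2 + 1×3×6 = 68 + 18 = 86
86 mod 51 = 35
y ≡ 35 (mod 51)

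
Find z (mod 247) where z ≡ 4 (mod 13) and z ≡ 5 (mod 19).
M = 13 × 19 = 247. M₁ = 19, y₁ ≡ 11 (mod 13). M₂ = 13, y₂ ≡ 3 (mod 19). z = 4×19×11 + 5×13×3 ≡ 43 (mod 247)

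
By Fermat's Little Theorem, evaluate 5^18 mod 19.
By Fermat's Little Theorem, 5^{18} ≡ 1 (mod 19) since 19 is prime and gcd(5, 19) = 1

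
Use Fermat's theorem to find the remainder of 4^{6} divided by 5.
1

By Fermat's Little Theorem, a^(p-1) ≡ 1 (mod p) for prime p and gcd(a, p) = 1
Here p = 5, so 4^4 ≡ 1 (mod 5)
We can reduce the exponent: 6 mod 4 = 2
So 4^6 ≡ 4^2 (mod 5)
Computing: 4^2 mod 5 = 1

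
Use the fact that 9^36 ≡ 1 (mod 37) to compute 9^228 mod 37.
By Fermat: 9^{36} ≡ 1 (mod 37). 228 ≡ 12 (mod 36). So 9^{228} ≡ 9^{12} ≡ 26 (mod 37)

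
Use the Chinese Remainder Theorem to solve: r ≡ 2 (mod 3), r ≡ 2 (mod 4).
M = 3 × 4 = 12. M₁ = 4, y₁ ≡ 1 (mod 3). M₂ = 3, y₂ ≡ 3 (mod 4). r = 2×4×1 + 2×3×3 ≡ 2 (mod 12)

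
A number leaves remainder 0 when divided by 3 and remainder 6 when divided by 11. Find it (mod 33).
M = 3 × 11 = 33. M₁ = 11, y₁ ≡ 2 (mod 3). M₂ = 3, y₂ ≡ 4 (mod 11). y = 0×11×2 + 6×3×4 ≡ 6 (mod 33)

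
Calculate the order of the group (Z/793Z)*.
720

Prime factorization: 793 = 13 × 61
Using the formula φ(n) = n × Π(1 - 1/p) for each prime factor p:
φ(793) = 793 × (1 - 1/13) × (1 - 1/61)
φ(793) = 720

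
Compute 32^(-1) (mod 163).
32^(-1) ≡ 107 (mod 163). Verification: 32 × 107 = 3424 ≡ 1 (mod 163)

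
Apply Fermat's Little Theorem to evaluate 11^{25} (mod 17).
6

By Fermat's Little Theorem, a^(p-1) ≡ 1 (mod p) for prime p and gcd(a, p) = 1
Here p = 17, so 11^16 ≡ 1 (mod 17)
We can reduce the exponent: 25 mod 16 = 9
So 11^25 ≡ 11^9 (mod 17)
Computing: 11^9 mod 17 = 6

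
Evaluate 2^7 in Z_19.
7 = 4 + 2 + 1 (binary 111). Repeated squaring mod 19: 2^1 ≡ 2; 2^2 ≡ 2² = 4 ≡ 4; 2^4 ≡ 4² = 16 ≡ 16. Multiply: 2^7 = 2^4 × 2^2 × 2^1 ≡ 16 × 4 × 2 (mod 19): 16 × 4 = 64 ≡ 7; 7 × 2 = 14 ≡ 14. So 2^7 ≡ 14 (mod 19).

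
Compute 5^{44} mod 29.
25

Using successive squaring:
Binary expansion of 44: 101100
Powers of 5 mod 29 (each is the square of the previous):
  5^1 ≡ 5 (mod 29)
  5^2 ≡ 5² = 25 ≡ 25 (mod 29)
  5^4 ≡ 25² = 625 ≡ 16 (mod 29)
  5^8 ≡ 16² = 256 ≡ 24 (mod 29)
  5^16 ≡ 24² = 576 ≡ 25 (mod 29)
  5^32 ≡ 25² = 625 ≡ 16 (mod 29)
44 = 32 + 8 + 4, so 5^44 = 5^32 × 5^8 × 5^4 ≡ 16 × 24 × 16 (mod 29)
Multiplying step by step:
  16 × 24 = 384 ≡ 7 (mod 29)
  7 × 16 = 112 ≡ 25 (mod 29)
Result: 5^44 ≡ 25 (mod 29)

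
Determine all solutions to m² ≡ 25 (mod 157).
The square roots of 25 mod 157 are 152 and 5. Verify: 152² = 23104 ≡ 25 (mod 157)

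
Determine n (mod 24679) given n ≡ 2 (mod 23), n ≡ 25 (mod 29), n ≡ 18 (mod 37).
20035

Using the Chinese Remainder Theorem:
M = product of moduli = 24679
For equation 1: M_1 = 1073, 1073 ≡ 15 (mod 23), inverse of 1073 mod 23 is 20 (check: 15 × 20 = 300 ≡ 1 (mod 23))
For equation 2: M_2 = 851, 851 ≡ 10 (mod 29), inverse of 851 mod 29 is 3 (check: 10 × 3 = 30 ≡ 1 (mod 29))
For equation 3: M_3 = 667, 667 ≡ 1 (mod 37), inverse of 667 mod 37 is 1 (check: 1 × 1 = 1 ≡ 1 (mod 37))
Combine: n ≡ Σ r_i×M_i×(M_i⁻¹ mod m_i) = 2×1073×20 + 25×851×3 + 18×667×1 = 42920 + 63825 + 12006 = 118751
118751 mod 24679 = 20035
n ≡ 20035 (mod 24679)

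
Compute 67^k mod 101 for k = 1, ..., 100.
g^1, g^2, ..., g^{100} mod 101: {67, 45, 86, 5, 32, 23, 26, 25, 59, 14, 29, 24, 93, 70, 44, 19, 61, 47, 18, 95, 2, 33, 90, 71, 10, 64, 46, 52, 50, 17, 28, 58, 48, 85, 39, 88, 38, 21, 94, 36, 89, 4, 66, 79, 41, 20, 27, 92, 3, 100, 34, 56, 15, 96, 69, 78, 75, 76, 42, 87, 72, 77, 8, 31, 57, 82, 40, 54, 83, 6, 99, 68, 11, 30, 91, 37, 55, 49, 51, 84, 73, 43, 53, 16, 62, 13, 63, 80, 7, 65, 12, 97, 35, 22, 60, 81, 74, 9, 98, 1}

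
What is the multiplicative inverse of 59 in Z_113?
23

Using Extended Euclidean Algorithm:
gcd(59, 113) = 1
Bezout coefficients: 59 × 23 + 113 × -12 = 1
So 59 × 23 ≡ 1 (mod 113)
The inverse is 23 mod 113 = 23
Verification: 59 × 23 = 1357 = 12 × 113 + 1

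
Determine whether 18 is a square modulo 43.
By Euler's criterion: 18^{21} ≡ 42 (mod 43). Since this equals -1 (≡ 42), 18 is not a QR.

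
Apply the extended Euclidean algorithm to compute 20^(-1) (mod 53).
Extended GCD: 20(8) + 53(-3) = 1. So 20^(-1) ≡ 8 ≡ 8 (mod 53). Verify: 20 × 8 = 160 ≡ 1 (mod 53)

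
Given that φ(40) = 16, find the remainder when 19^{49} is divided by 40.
By Euler: 19^{16} ≡ 1 (mod 40) since gcd(19, 40) = 1. 49 = 3×16 + 1. So 19^{49} ≡ 19^{1} ≡ 19 (mod 40)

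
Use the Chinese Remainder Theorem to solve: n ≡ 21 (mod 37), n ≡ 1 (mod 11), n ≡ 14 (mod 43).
15709

Using the Chinese Remainder Theorem:
M = product of moduli = 17501
For equation 1: M_1 = 473, 473 ≡ 29 (mod 37), inverse of 473 mod 37 is 23 (check: 29 × 23 = 667 ≡ 1 (mod 37))
For equation 2: M_2 = 1591, 1591 ≡ 7 (mod 11), inverse of 1591 mod 11 is 8 (check: 7 × 8 = 56 ≡ 1 (mod 11))
For equation 3: M_3 = 407, 407 ≡ 20 (mod 43), inverse of 407 mod 43 is 28 (check: 20 × 28 = 560 ≡ 1 (mod 43))
Combine: n ≡ Σ r_i×M_i×(M_i⁻¹ mod m_i) = 21×473×23 + 1×1591×8 + 14×407×28 = 228459 + 12728 + 159544 = 400731
400731 mod 17501 = 15709
n ≡ 15709 (mod 17501)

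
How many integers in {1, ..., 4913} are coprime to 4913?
4624

Prime factorization: 4913 = 17^3
Using the formula φ(n) = n × Π(1 - 1/p) for each prime factor p:
φ(4913) = 4913 × (1 - 1/17)
φ(4913) = 4624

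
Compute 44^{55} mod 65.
34

Using successive squaring:
Binary expansion of 55: 110111
Powers of 44 mod 65 (each is the square of the previous):
  44^1 ≡ 44 (mod 65)
  44^2 ≡ 44² = 1936 ≡ 51 (mod 65)
  44^4 ≡ 51² = 2601 ≡ 1 (mod 65)
  44^8 ≡ 1² = 1 ≡ 1 (mod 65)
  44^16 ≡ 1² = 1 ≡ 1 (mod 65)
  44^32 ≡ 1² = 1 ≡ 1 (mod 65)
55 = 32 + 16 + 4 + 2 + 1, so 44^55 = 44^32 × 44^16 × 44^4 × 44^2 × 44^1 ≡ 1 × 1 × 1 × 51 × 44 (mod 65)
Multiplying step by step:
  1 × 1 = 1 ≡ 1 (mod 65)
  1 × 1 = 1 ≡ 1 (mod 65)
  1 × 51 = 51 ≡ 51 (mod 65)
  51 × 44 = 2244 ≡ 34 (mod 65)
Result: 44^55 ≡ 34 (mod 65)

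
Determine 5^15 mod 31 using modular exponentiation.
Using repeated squaring. 15 = 8 + 4 + 2 + 1 (binary 1111). Repeated squaring mod 31: 5^1 ≡ 5; 5^2 ≡ 5² = 25 ≡ 25; 5^4 ≡ 25² = 625 ≡ 5; 5^8 ≡ 5² = 25 ≡ 25. Multiply: 5^15 = 5^8 × 5^4 × 5^2 × 5^1 ≡ 25 × 5 × 25 × 5 (mod 31): 25 × 5 = 125 ≡ 1; 1 × 25 = 25 ≡ 25; 25 × 5 = 125 ≡ 1. So 5^15 ≡ 1 (mod 31).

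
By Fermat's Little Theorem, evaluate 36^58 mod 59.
By Fermat's Little Theorem, 36^{58} ≡ 1 (mod 59) since 59 is prime and gcd(36, 59) = 1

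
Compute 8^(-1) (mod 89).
8^(-1) ≡ 78 (mod 89). Verification: 8 × 78 = 624 ≡ 1 (mod 89)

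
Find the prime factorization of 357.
3 × 7 × 17

Divide by primes starting from smallest:
357 ÷ 3 = 119
119 ÷ 7 = 17
17 ÷ 17 = 1

357 = 3 × 7 × 17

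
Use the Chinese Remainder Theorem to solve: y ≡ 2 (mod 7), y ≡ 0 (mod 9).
M = 7 × 9 = 63. M₁ = 9, y₁ ≡ 4 (mod 7). M₂ = 7, y₂ ≡ 4 (mod 9). y = 2×9×4 + 0×7×4 ≡ 9 (mod 63)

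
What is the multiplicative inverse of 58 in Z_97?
92

Using Extended Euclidean Algorithm:
gcd(58, 97) = 1
Bezout coefficients: 58 × -5 + 97 × 3 = 1
So 58 × -5 ≡ 1 (mod 97)
The inverse is -5 mod 97 = 92
Verification: 58 × 92 = 5336 = 55 × 97 + 1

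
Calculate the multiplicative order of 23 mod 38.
Powers of 23 mod 38: 23^1≡23, 23^2≡35, 23^3≡7, 23^4≡9, 23^5≡17, 23^6≡11, 23^7≡25, 23^8≡5, 23^9≡1. Order = 9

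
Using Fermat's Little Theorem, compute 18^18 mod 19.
By Fermat's Little Theorem, 18^{18} ≡ 1 (mod 19) since 19 is prime and gcd(18, 19) = 1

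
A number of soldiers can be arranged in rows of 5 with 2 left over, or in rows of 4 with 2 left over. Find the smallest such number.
M = 5 × 4 = 20. M₁ = 4, y₁ ≡ 4 (mod 5). M₂ = 5, y₂ ≡ 1 (mod 4). m = 2×4×4 + 2×5×1 ≡ 2 (mod 20). The smallest positive such number is 2.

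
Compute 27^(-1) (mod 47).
27^(-1) ≡ 7 (mod 47). Verification: 27 × 7 = 189 ≡ 1 (mod 47)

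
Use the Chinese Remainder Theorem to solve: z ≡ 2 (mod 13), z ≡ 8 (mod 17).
M = 13 × 17 = 221. M₁ = 17, y₁ ≡ 10 (mod 13). M₂ = 13, y₂ ≡ 4 (mod 17). z = 2×17×10 + 8×13×4 ≡ 93 (mod 221)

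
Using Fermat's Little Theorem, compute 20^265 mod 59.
By Fermat: 20^{58} ≡ 1 (mod 59). 265 = 4×58 + 33. So 20^{265} ≡ 20^{33} ≡ 51 (mod 59)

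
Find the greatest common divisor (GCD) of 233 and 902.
1

Using the Euclidean algorithm:
233 = 0 × 902 + 233
902 = 3 × 233 + 203
233 = 1 × 203 + 30
203 = 6 × 30 + 23
30 = 1 × 23 + 7
23 = 3 × 7 + 2
7 = 3 × 2 + 1
2 = 2 × 1 + 0

GCD(233, 902) = 1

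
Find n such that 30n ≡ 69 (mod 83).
77

Since gcd(30, 83) = 1 divides 69, a solution exists.
Multiply both sides by the inverse of 30 mod 83:
  30^(-1) mod 83 = 36
  x ≡ 36 × 69 ≡ 2484 ≡ 77 (mod 83)
Verification: 30 × 77 = 2310 = 27 × 83 + 69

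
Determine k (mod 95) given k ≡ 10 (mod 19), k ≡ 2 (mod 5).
67

Using the Chinese Remainder Theorem:
M = product of moduli = 95
For equation 1: M_1 = 5, 5 ≡ 5 (mod 19), inverse of 5 mod 19 is 4 (check: 5 × 4 = 20 ≡ 1 (mod 19))
For equation 2: M_2 = 19, 19 ≡ 4 (mod 5), inverse of 19 mod 5 is 4 (check: 4 × 4 = 16 ≡ 1 (mod 5))
Combine: k ≡ Σ r_i×M_i×(M_i⁻¹ mod m_i) = 10×5×4 + 2×19×4 = 200 + 152 = 352
352 mod 95 = 67
k ≡ 67 (mod 95)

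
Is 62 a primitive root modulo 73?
Yes

To verify, check if 62^(72/q) ≢ 1 (mod 73) for each prime divisor q of 72
Divisors of 72 = 72: [1, 2, 3, 4, 6, 8, 9, 12, 18, 24, 36, 72]
  62^(72/2) = 62^36 ≡ 72 (mod 73)
  62^(72/3) = 62^24 ≡ 8 (mod 73)
Conclusion: 62 is a primitive root modulo 73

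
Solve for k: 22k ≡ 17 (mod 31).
5

Since gcd(22, 31) = 1 divides 17, a solution exists.
Multiply both sides by the inverse of 22 mod 31:
  22^(-1) mod 31 = 24
  x ≡ 24 × 17 ≡ 408 ≡ 5 (mod 31)
Verification: 22 × 5 = 110 = 3 × 31 + 17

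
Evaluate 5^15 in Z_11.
Using Fermat: 5^{10} ≡ 1 (mod 11). 15 ≡ 5 (mod 10). So 5^{15} ≡ 5^{5} ≡ 1 (mod 11)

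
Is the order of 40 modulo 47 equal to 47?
No, the actual order is 46, not 47.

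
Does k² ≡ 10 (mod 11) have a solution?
By Euler's criterion: 10^{5} ≡ 10 (mod 11). Since this equals -1 (≡ 10), 10 is not a QR.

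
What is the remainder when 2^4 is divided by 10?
4 = 4 (binary 100). Repeated squaring mod 10: 2^1 ≡ 2; 2^2 ≡ 2² = 4 ≡ 4; 2^4 ≡ 4² = 16 ≡ 6. So 2^4 ≡ 6 (mod 10).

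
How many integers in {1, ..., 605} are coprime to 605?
440

Prime factorization: 605 = 5 × 11^2
Using the formula φ(n) = n × Π(1 - 1/p) for each prime factor p:
φ(605) = 605 × (1 - 1/5) × (1 - 1/11)
φ(605) = 440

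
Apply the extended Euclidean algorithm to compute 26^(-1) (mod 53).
Extended GCD: 26(-2) + 53(1) = 1. So 26^(-1) ≡ 51 ≡ 51 (mod 53). Verify: 26 × 51 = 1326 ≡ 1 (mod 53)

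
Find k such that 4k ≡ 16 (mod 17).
4

Since gcd(4, 17) = 1 divides 16, a solution exists.
Multiply both sides by the inverse of 4 mod 17:
  4^(-1) mod 17 = 13
  x ≡ 13 × 16 ≡ 208 ≡ 4 (mod 17)
Verification: 4 × 4 = 16 = 0 × 17 + 16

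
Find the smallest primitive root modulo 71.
p - 1 = 70 has prime divisors 2, 5, 7. h is a primitive root mod 71 iff h^(70/q) ≢ 1 (mod 71) for each such q.
h = 2: 2^35 ≡ 1, 2^14 ≡ 54, 2^10 ≡ 30 (mod 71); 2^35 ≡ 1, so not a primitive root.
h = 3: 3^35 ≡ 1, 3^14 ≡ 54, 3^10 ≡ 48 (mod 71); 3^35 ≡ 1, so not a primitive root.
h = 4: 4^35 ≡ 1, 4^14 ≡ 5, 4^10 ≡ 48 (mod 71); 4^35 ≡ 1, so not a primitive root.
h = 5: 5^35 ≡ 1, 5^14 ≡ 57, 5^10 ≡ 1 (mod 71); 5^35 ≡ 1, so not a primitive root.
h = 6: 6^35 ≡ 1, 6^14 ≡ 5, 6^10 ≡ 20 (mod 71); 6^35 ≡ 1, so not a primitive root.
h = 7: 7^35 ≡ 70, 7^14 ≡ 54, 7^10 ≡ 45 (mod 71); none is 1, so 7 has order 70 and is a primitive root.
The smallest primitive root mod 71 is g = 7.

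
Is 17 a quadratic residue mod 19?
By Euler's criterion: 17^{9} ≡ 1 (mod 19). Since this equals 1, 17 is a QR.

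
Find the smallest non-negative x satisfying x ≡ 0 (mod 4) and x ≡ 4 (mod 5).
M = 4 × 5 = 20. M₁ = 5, y₁ ≡ 1 (mod 4). M₂ = 4, y₂ ≡ 4 (mod 5). x = 0×5×1 + 4×4×4 ≡ 4 (mod 20)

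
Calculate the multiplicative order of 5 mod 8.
Powers of 5 mod 8: 5^1≡5, 5^2≡1. Order = 2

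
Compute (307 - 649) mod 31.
30

(307 - 649) = -342
-342 mod 31 = 30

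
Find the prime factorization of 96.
2^5 × 3

Divide by primes starting from smallest:
96 ÷ 2 = 48
48 ÷ 2 = 24
24 ÷ 2 = 12
12 ÷ 2 = 6
6 ÷ 2 = 3
3 ÷ 3 = 1

96 = 2^5 × 3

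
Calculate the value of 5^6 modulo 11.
6 = 4 + 2 (binary 110). Repeated squaring mod 11: 5^1 ≡ 5; 5^2 ≡ 5² = 25 ≡ 3; 5^4 ≡ 3² = 9 ≡ 9. Multiply: 5^6 = 5^4 × 5^2 ≡ 9 × 3 (mod 11): 9 × 3 = 27 ≡ 5. So 5^6 ≡ 5 (mod 11).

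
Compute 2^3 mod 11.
3 = 2 + 1 (binary 11). Repeated squaring mod 11: 2^1 ≡ 2; 2^2 ≡ 2² = 4 ≡ 4. Multiply: 2^3 = 2^2 × 2^1 ≡ 4 × 2 (mod 11): 4 × 2 = 8 ≡ 8. So 2^3 ≡ 8 (mod 11).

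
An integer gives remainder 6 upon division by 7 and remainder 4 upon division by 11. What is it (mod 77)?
M = 7 × 11 = 77. M₁ = 11, y₁ ≡ 2 (mod 7). M₂ = 7, y₂ ≡ 8 (mod 11). t = 6×11×2 + 4×7×8 ≡ 48 (mod 77). The smallest positive such number is 48.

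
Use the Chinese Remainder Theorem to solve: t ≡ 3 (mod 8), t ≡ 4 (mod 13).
M = 8 × 13 = 104. M₁ = 13, y₁ ≡ 5 (mod 8). M₂ = 8, y₂ ≡ 5 (mod 13). t = 3×13×5 + 4×8×5 ≡ 43 (mod 104)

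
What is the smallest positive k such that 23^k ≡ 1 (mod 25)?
Powers of 23 mod 25: 23^1≡23, 23^2≡4, 23^3≡17, 23^4≡16, 23^5≡18, 23^6≡14, 23^7≡22, 23^8≡6, 23^9≡13, 23^10≡24, 23^11≡2, 23^12≡21, 23^13≡8, 23^14≡9, 23^15≡7, 23^16≡11, 23^17≡3, 23^18≡19, 23^19≡12, 23^20≡1. Order = 20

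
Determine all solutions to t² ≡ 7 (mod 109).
The square roots of 7 mod 109 are 15 and 94. Verify: 15² = 225 ≡ 7 (mod 109)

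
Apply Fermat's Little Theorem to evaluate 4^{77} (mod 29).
28

By Fermat's Little Theorem, a^(p-1) ≡ 1 (mod p) for prime p and gcd(a, p) = 1
Here p = 29, so 4^28 ≡ 1 (mod 29)
We can reduce the exponent: 77 mod 28 = 21
So 4^77 ≡ 4^21 (mod 29)
Computing: 4^21 mod 29 = 28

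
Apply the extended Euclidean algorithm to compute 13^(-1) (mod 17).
Extended GCD: 13(4) + 17(-3) = 1. So 13^(-1) ≡ 4 ≡ 4 (mod 17). Verify: 13 × 4 = 52 ≡ 1 (mod 17)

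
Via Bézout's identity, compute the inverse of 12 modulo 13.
Extended GCD: 12(-1) + 13(1) = 1. So 12^(-1) ≡ 12 ≡ 12 (mod 13). Verify: 12 × 12 = 144 ≡ 1 (mod 13)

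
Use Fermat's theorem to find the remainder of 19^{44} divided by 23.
1

By Fermat's Little Theorem, a^(p-1) ≡ 1 (mod p) for prime p and gcd(a, p) = 1
Here p = 23, so 19^22 ≡ 1 (mod 23)
We can reduce the exponent: 44 mod 22 = 0
So 19^44 ≡ 19^0 (mod 23)
Computing: 19^0 mod 23 = 1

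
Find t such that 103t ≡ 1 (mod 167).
103^(-1) ≡ 60 (mod 167). Verification: 103 × 60 = 6180 ≡ 1 (mod 167)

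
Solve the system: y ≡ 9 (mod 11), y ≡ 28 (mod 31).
M = 11 × 31 = 341. M₁ = 31, y₁ ≡ 5 (mod 11). M₂ = 11, y₂ ≡ 17 (mod 31). y = 9×31×5 + 28×11×17 ≡ 152 (mod 341)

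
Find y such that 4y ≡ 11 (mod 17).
7

Since gcd(4, 17) = 1 divides 11, a solution exists.
Multiply both sides by the inverse of 4 mod 17:
  4^(-1) mod 17 = 13
  x ≡ 13 × 11 ≡ 143 ≡ 7 (mod 17)
Verification: 4 × 7 = 28 = 1 × 17 + 11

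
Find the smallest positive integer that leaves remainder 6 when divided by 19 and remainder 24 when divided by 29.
M = 19 × 29 = 551. M₁ = 29, y₁ ≡ 2 (mod 19). M₂ = 19, y₂ ≡ 26 (mod 29). x = 6×29×2 + 24×19×26 ≡ 82 (mod 551). The smallest positive such number is 82.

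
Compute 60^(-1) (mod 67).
60^(-1) ≡ 19 (mod 67). Verification: 60 × 19 = 1140 ≡ 1 (mod 67)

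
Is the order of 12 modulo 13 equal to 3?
No, the actual order is 2, not 3.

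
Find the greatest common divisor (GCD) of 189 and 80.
1

Using the Euclidean algorithm:
189 = 2 × 80 + 29
80 = 2 × 29 + 22
29 = 1 × 22 + 7
22 = 3 × 7 + 1
7 = 7 × 1 + 0

GCD(189, 80) = 1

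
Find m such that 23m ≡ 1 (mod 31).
23^(-1) ≡ 27 (mod 31). Verification: 23 × 27 = 621 ≡ 1 (mod 31)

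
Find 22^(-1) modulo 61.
25

Using Extended Euclidean Algorithm:
gcd(22, 61) = 1
Bezout coefficients: 22 × 25 + 61 × -9 = 1
So 22 × 25 ≡ 1 (mod 61)
The inverse is 25 mod 61 = 25
Verification: 22 × 25 = 550 = 9 × 61 + 1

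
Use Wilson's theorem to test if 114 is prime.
(113)! mod 114 = 0. Since 0 ≢ -1 (mod 114), 114 is not prime.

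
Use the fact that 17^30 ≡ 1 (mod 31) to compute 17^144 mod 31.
By Fermat: 17^{30} ≡ 1 (mod 31). 144 = 4×30 + 24. So 17^{144} ≡ 17^{24} ≡ 4 (mod 31)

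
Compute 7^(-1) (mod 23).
10

Using Extended Euclidean Algorithm:
gcd(7, 23) = 1
Bezout coefficients: 7 × 10 + 23 × -3 = 1
So 7 × 10 ≡ 1 (mod 23)
The inverse is 10 mod 23 = 10
Verification: 7 × 10 = 70 = 3 × 23 + 1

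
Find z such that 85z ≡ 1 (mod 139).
85^(-1) ≡ 18 (mod 139). Verification: 85 × 18 = 1530 ≡ 1 (mod 139)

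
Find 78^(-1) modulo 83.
33

Using Extended Euclidean Algorithm:
gcd(78, 83) = 1
Bezout coefficients: 78 × 33 + 83 × -31 = 1
So 78 × 33 ≡ 1 (mod 83)
The inverse is 33 mod 83 = 33
Verification: 78 × 33 = 2574 = 31 × 83 + 1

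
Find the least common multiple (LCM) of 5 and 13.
65

First find GCD(5, 13) using the Euclidean algorithm:
5 = 0 × 13 + 5
13 = 2 × 5 + 3
5 = 1 × 3 + 2
3 = 1 × 2 + 1
2 = 2 × 1 + 0
GCD(5, 13) = 1

LCM formula: LCM(a, b) = (a × b) / GCD(a, b)
LCM(5, 13) = (5 × 13) / 1
LCM(5, 13) = 65 / 1
LCM(5, 13) = 65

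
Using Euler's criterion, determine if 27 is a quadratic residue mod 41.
By Euler's criterion: 27^{20} ≡ 40 (mod 41). Since this equals -1 (≡ 40), 27 is not a QR.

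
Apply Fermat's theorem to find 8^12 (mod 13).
By Fermat's Little Theorem, 8^{12} ≡ 1 (mod 13) since 13 is prime and gcd(8, 13) = 1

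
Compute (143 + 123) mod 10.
6

(143 + 123) = 266
266 mod 10 = 6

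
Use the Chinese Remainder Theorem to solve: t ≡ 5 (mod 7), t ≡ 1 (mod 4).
M = 7 × 4 = 28. M₁ = 4, y₁ ≡ 2 (mod 7). M₂ = 7, y₂ ≡ 3 (mod 4). t = 5×4×2 + 1×7×3 ≡ 5 (mod 28)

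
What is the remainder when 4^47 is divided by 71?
Using repeated squaring. 47 = 32 + 8 + 4 + 2 + 1 (binary 101111). Repeated squaring mod 71: 4^1 ≡ 4; 4^2 ≡ 4² = 16 ≡ 16; 4^4 ≡ 16² = 256 ≡ 43; 4^8 ≡ 43² = 1849 ≡ 3; 4^16 ≡ 3² = 9 ≡ 9; 4^32 ≡ 9² = 81 ≡ 10. Multiply: 4^47 = 4^32 × 4^8 × 4^4 × 4^2 × 4^1 ≡ 10 × 3 × 43 × 16 × 4 (mod 71): 10 × 3 = 30 ≡ 30; 30 × 43 = 1290 ≡ 12; 12 × 16 = 192 ≡ 50; 50 × 4 = 200 ≡ 58. So 4^47 ≡ 58 (mod 71).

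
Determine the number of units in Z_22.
10

Prime factorization: 22 = 2 × 11
Using the formula φ(n) = n × Π(1 - 1/p) for each prime factor p:
φ(22) = 22 × (1 - 1/2) × (1 - 1/11)
φ(22) = 10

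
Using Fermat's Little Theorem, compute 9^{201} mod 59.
51

By Fermat's Little Theorem, a^(p-1) ≡ 1 (mod p) for prime p and gcd(a, p) = 1
Here p = 59, so 9^58 ≡ 1 (mod 59)
We can reduce the exponent: 201 mod 58 = 27
So 9^201 ≡ 9^27 (mod 59)
Computing: 9^27 mod 59 = 51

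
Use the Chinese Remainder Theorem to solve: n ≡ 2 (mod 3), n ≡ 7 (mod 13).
M = 3 × 13 = 39. M₁ = 13, y₁ ≡ 1 (mod 3). M₂ = 3, y₂ ≡ 9 (mod 13). n = 2×13×1 + 7×3×9 ≡ 20 (mod 39)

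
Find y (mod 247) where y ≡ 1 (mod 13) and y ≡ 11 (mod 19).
M = 13 × 19 = 247. M₁ = 19, y₁ ≡ 11 (mod 13). M₂ = 13, y₂ ≡ 3 (mod 19). y = 1×19×11 + 11×13×3 ≡ 144 (mod 247)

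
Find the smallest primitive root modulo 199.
p - 1 = 198 has prime divisors 2, 3, 11. h is a primitive root mod 199 iff h^(198/q) ≢ 1 (mod 199) for each such q.
h = 2: 2^99 ≡ 1, 2^66 ≡ 106, 2^18 ≡ 61 (mod 199); 2^99 ≡ 1, so not a primitive root.
h = 3: 3^99 ≡ 198, 3^66 ≡ 106, 3^18 ≡ 125 (mod 199); none is 1, so 3 has order 198 and is a primitive root.
The smallest primitive root mod 199 is g = 3.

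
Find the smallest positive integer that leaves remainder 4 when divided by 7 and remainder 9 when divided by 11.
M = 7 × 11 = 77. M₁ = 11, y₁ ≡ 2 (mod 7). M₂ = 7, y₂ ≡ 8 (mod 11). z = 4×11×2 + 9×7×8 ≡ 53 (mod 77). The smallest positive such number is 53.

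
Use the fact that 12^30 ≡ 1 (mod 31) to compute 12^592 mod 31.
By Fermat: 12^{30} ≡ 1 (mod 31). 592 ≡ 22 (mod 30). So 12^{592} ≡ 12^{22} ≡ 7 (mod 31)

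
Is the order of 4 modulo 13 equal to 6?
Yes, ord_13(4) = 6.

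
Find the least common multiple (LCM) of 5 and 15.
15

First find GCD(5, 15) using the Euclidean algorithm:
5 = 0 × 15 + 5
15 = 3 × 5 + 0
GCD(5, 15) = 5

LCM formula: LCM(a, b) = (a × b) / GCD(a, b)
LCM(5, 15) = (5 × 15) / 5
LCM(5, 15) = 75 / 5
LCM(5, 15) = 15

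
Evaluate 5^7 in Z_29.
7 = 4 + 2 + 1 (binary 111). Repeated squaring mod 29: 5^1 ≡ 5; 5^2 ≡ 5² = 25 ≡ 25; 5^4 ≡ 25² = 625 ≡ 16. Multiply: 5^7 = 5^4 × 5^2 × 5^1 ≡ 16 × 25 × 5 (mod 29): 16 × 25 = 400 ≡ 23; 23 × 5 = 115 ≡ 28. So 5^7 ≡ 28 (mod 29).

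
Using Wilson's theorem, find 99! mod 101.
(100)! = (99)! × (100) ≡ -1 (mod 101). So (99)! ≡ -1 × (100)^(-1) ≡ (-1)×(-1) = 1 (mod 101)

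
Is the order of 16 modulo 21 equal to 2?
No, the actual order is 3, not 2.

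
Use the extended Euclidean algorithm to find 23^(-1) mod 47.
Extended GCD: 23(-2) + 47(1) = 1. So 23^(-1) ≡ 45 ≡ 45 (mod 47). Verify: 23 × 45 = 1035 ≡ 1 (mod 47)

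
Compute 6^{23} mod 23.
6

Using successive squaring:
Binary expansion of 23: 10111
Powers of 6 mod 23 (each is the square of the previous):
  6^1 ≡ 6 (mod 23)
  6^2 ≡ 6² = 36 ≡ 13 (mod 23)
  6^4 ≡ 13² = 169 ≡ 8 (mod 23)
  6^8 ≡ 8² = 64 ≡ 18 (mod 23)
  6^16 ≡ 18² = 324 ≡ 2 (mod 23)
23 = 16 + 4 + 2 + 1, so 6^23 = 6^16 × 6^4 × 6^2 × 6^1 ≡ 2 × 8 × 13 × 6 (mod 23)
Multiplying step by step:
  2 × 8 = 16 ≡ 16 (mod 23)
  16 × 13 = 208 ≡ 1 (mod 23)
  1 × 6 = 6 ≡ 6 (mod 23)
Result: 6^23 ≡ 6 (mod 23)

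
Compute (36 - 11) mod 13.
12

(36 - 11) = 25
25 mod 13 = 12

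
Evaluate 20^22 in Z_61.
Using repeated squaring. 22 = 16 + 4 + 2 (binary 10110). Repeated squaring mod 61: 20^1 ≡ 20; 20^2 ≡ 20² = 400 ≡ 34; 20^4 ≡ 34² = 1156 ≡ 58; 20^8 ≡ 58² = 3364 ≡ 9; 20^16 ≡ 9² = 81 ≡ 20. Multiply: 20^22 = 20^16 × 20^4 × 20^2 ≡ 20 × 58 × 34 (mod 61): 20 × 58 = 1160 ≡ 1; 1 × 34 = 34 ≡ 34. So 20^22 ≡ 34 (mod 61).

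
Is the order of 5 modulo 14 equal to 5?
No, the actual order is 6, not 5.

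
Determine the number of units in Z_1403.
1320

Prime factorization: 1403 = 23 × 61
Using the formula φ(n) = n × Π(1 - 1/p) for each prime factor p:
φ(1403) = 1403 × (1 - 1/23) × (1 - 1/61)
φ(1403) = 1320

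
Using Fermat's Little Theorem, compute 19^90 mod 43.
By Fermat: 19^{42} ≡ 1 (mod 43). 90 = 2×42 + 6. So 19^{90} ≡ 19^{6} ≡ 11 (mod 43)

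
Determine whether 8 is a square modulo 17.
By Euler's criterion: 8^{8} ≡ 1 (mod 17). Since this equals 1, 8 is a QR.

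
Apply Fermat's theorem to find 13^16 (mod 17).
By Fermat's Little Theorem, 13^{16} ≡ 1 (mod 17) since 17 is prime and gcd(13, 17) = 1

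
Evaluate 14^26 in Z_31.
Using repeated squaring. 26 = 16 + 8 + 2 (binary 11010). Repeated squaring mod 31: 14^1 ≡ 14; 14^2 ≡ 14² = 196 ≡ 10; 14^4 ≡ 10² = 100 ≡ 7; 14^8 ≡ 7² = 49 ≡ 18; 14^16 ≡ 18² = 324 ≡ 14. Multiply: 14^26 = 14^16 × 14^8 × 14^2 ≡ 14 × 18 × 10 (mod 31): 14 × 18 = 252 ≡ 4; 4 × 10 = 40 ≡ 9. So 14^26 ≡ 9 (mod 31).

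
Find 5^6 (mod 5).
5 ≡ 0 (mod 5). 6 = 4 + 2 (binary 110). Repeated squaring mod 5: 0^1 ≡ 0; 0^2 ≡ 0² = 0 ≡ 0; 0^4 ≡ 0² = 0 ≡ 0. Multiply: 5^6 ≡ 0^4 × 0^2 ≡ 0 × 0 (mod 5): 0 × 0 = 0 ≡ 0. So 5^6 ≡ 0 (mod 5).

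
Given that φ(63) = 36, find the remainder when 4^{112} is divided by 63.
By Euler: 4^{36} ≡ 1 (mod 63) since gcd(4, 63) = 1. 112 = 3×36 + 4. So 4^{112} ≡ 4^{4} ≡ 4 (mod 63)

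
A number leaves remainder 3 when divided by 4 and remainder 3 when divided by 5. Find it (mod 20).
M = 4 × 5 = 20. M₁ = 5, y₁ ≡ 1 (mod 4). M₂ = 4, y₂ ≡ 4 (mod 5). n = 3×5×1 + 3×4×4 ≡ 3 (mod 20)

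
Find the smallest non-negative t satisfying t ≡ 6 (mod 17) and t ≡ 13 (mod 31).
M = 17 × 31 = 527. M₁ = 31, y₁ ≡ 11 (mod 17). M₂ = 17, y₂ ≡ 11 (mod 31). t = 6×31×11 + 13×17×11 ≡ 261 (mod 527)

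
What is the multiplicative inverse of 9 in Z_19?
9^(-1) ≡ 17 (mod 19). Verification: 9 × 17 = 153 ≡ 1 (mod 19)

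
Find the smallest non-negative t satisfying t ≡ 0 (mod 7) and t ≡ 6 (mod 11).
M = 7 × 11 = 77. M₁ = 11, y₁ ≡ 2 (mod 7). M₂ = 7, y₂ ≡ 8 (mod 11). t = 0×11×2 + 6×7×8 ≡ 28 (mod 77)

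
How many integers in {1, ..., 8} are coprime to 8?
4

Prime factorization: 8 = 2^3
Using the formula φ(n) = n × Π(1 - 1/p) for each prime factor p:
φ(8) = 8 × (1 - 1/2)
φ(8) = 4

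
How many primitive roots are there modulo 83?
Number of primitive roots mod 83 = φ(82) = 40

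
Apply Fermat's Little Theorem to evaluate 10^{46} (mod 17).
8

By Fermat's Little Theorem, a^(p-1) ≡ 1 (mod p) for prime p and gcd(a, p) = 1
Here p = 17, so 10^16 ≡ 1 (mod 17)
We can reduce the exponent: 46 mod 16 = 14
So 10^46 ≡ 10^14 (mod 17)
Computing: 10^14 mod 17 = 8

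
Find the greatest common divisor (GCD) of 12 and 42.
6

Using the Euclidean algorithm:
12 = 0 × 42 + 12
42 = 3 × 12 + 6
12 = 2 × 6 + 0

GCD(12, 42) = 6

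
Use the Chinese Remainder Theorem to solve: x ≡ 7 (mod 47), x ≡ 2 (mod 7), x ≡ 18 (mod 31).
6869

Using the Chinese Remainder Theorem:
M = product of moduli = 10199
For equation 1: M_1 = 217, 217 ≡ 29 (mod 47), inverse of 217 mod 47 is 13 (check: 29 × 13 = 377 ≡ 1 (mod 47))
For equation 2: M_2 = 1457, 1457 ≡ 1 (mod 7), inverse of 1457 mod 7 is 1 (check: 1 × 1 = 1 ≡ 1 (mod 7))
For equation 3: M_3 = 329, 329 ≡ 19 (mod 31), inverse of 329 mod 31 is 18 (check: 19 × 18 = 342 ≡ 1 (mod 31))
Combine: x ≡ Σ r_i×M_i×(M_i⁻¹ mod m_i) = 7×217×13 + 2×1457×1 + 18×329×18 = 19747 + 2914 + 106596 = 129257
129257 mod 10199 = 6869
x ≡ 6869 (mod 10199)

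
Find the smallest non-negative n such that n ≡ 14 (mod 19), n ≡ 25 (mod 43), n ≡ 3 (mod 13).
9571

Using the Chinese Remainder Theorem:
M = product of moduli = 10621
For equation 1: M_1 = 559, 559 ≡ 8 (mod 19), inverse of 559 mod 19 is 12 (check: 8 × 12 = 96 ≡ 1 (mod 19))
For equation 2: M_2 = 247, 247 ≡ 32 (mod 43), inverse of 247 mod 43 is 39 (check: 32 × 39 = 1248 ≡ 1 (mod 43))
For equation 3: M_3 = 817, 817 ≡ 11 (mod 13), inverse of 817 mod 13 is 6 (check: 11 × 6 = 66 ≡ 1 (mod 13))
Combine: n ≡ Σ r_i×M_i×(M_i⁻¹ mod m_i) = 14×559×12 + 25×247×39 + 3×817×6 = 93912 + 240825 + 14706 = 349443
349443 mod 10621 = 9571
n ≡ 9571 (mod 10621)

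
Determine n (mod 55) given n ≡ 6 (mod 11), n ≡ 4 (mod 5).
39

Using the Chinese Remainder Theorem:
M = product of moduli = 55
For equation 1: M_1 = 5, 5 ≡ 5 (mod 11), inverse of 5 mod 11 is 9 (check: 5 × 9 = 45 ≡ 1 (mod 11))
For equation 2: M_2 = 11, 11 ≡ 1 (mod 5), inverse of 11 mod 5 is 1 (check: 1 × 1 = 1 ≡ 1 (mod 5))
Combine: n ≡ Σ r_i×M_i×(M_i⁻¹ mod m_i) = 6×5×9 + 4×11×1 = 270 + 44 = 314
314 mod 55 = 39
n ≡ 39 (mod 55)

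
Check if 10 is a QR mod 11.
By Euler's criterion: 10^{5} ≡ 10 (mod 11). Since this equals -1 (≡ 10), 10 is not a QR.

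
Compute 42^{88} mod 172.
44

Using successive squaring:
Binary expansion of 88: 1011000
Powers of 42 mod 172 (each is the square of the previous):
  42^1 ≡ 42 (mod 172)
  42^2 ≡ 42² = 1764 ≡ 44 (mod 172)
  42^4 ≡ 44² = 1936 ≡ 44 (mod 172)
  42^8 ≡ 44² = 1936 ≡ 44 (mod 172)
  42^16 ≡ 44² = 1936 ≡ 44 (mod 172)
  42^32 ≡ 44² = 1936 ≡ 44 (mod 172)
  42^64 ≡ 44² = 1936 ≡ 44 (mod 172)
88 = 64 + 16 + 8, so 42^88 = 42^64 × 42^16 × 42^8 ≡ 44 × 44 × 44 (mod 172)
Multiplying step by step:
  44 × 44 = 1936 ≡ 44 (mod 172)
  44 × 44 = 1936 ≡ 44 (mod 172)
Result: 42^88 ≡ 44 (mod 172)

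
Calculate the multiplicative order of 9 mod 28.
Powers of 9 mod 28: 9^1≡9, 9^2≡25, 9^3≡1. Order = 3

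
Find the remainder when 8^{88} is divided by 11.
By Fermat: 8^{10} ≡ 1 (mod 11). 88 = 8×10 + 8. So 8^{88} ≡ 8^{8} ≡ 5 (mod 11)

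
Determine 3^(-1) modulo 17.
3^(-1) ≡ 6 (mod 17). Verification: 3 × 6 = 18 ≡ 1 (mod 17)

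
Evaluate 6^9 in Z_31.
9 = 8 + 1 (binary 1001). Repeated squaring mod 31: 6^1 ≡ 6; 6^2 ≡ 6² = 36 ≡ 5; 6^4 ≡ 5² = 25 ≡ 25; 6^8 ≡ 25² = 625 ≡ 5. Multiply: 6^9 = 6^8 × 6^1 ≡ 5 × 6 (mod 31): 5 × 6 = 30 ≡ 30. So 6^9 ≡ 30 (mod 31).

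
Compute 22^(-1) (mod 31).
22^(-1) ≡ 24 (mod 31). Verification: 22 × 24 = 528 ≡ 1 (mod 31)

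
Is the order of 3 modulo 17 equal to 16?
Yes, ord_17(3) = 16.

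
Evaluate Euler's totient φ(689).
624

Prime factorization: 689 = 13 × 53
Using the formula φ(n) = n × Π(1 - 1/p) for each prime factor p:
φ(689) = 689 × (1 - 1/13) × (1 - 1/53)
φ(689) = 624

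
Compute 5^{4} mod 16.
1

Using successive squaring:
Binary expansion of 4: 100
Powers of 5 mod 16 (each is the square of the previous):
  5^1 ≡ 5 (mod 16)
  5^2 ≡ 5² = 25 ≡ 9 (mod 16)
  5^4 ≡ 9² = 81 ≡ 1 (mod 16)
4 is a power of 2, so 5^4 is the last square: ≡ 1 (mod 16)
Result: 5^4 ≡ 1 (mod 16)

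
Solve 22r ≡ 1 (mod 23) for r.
22^(-1) ≡ 22 (mod 23). Verification: 22 × 22 = 484 ≡ 1 (mod 23)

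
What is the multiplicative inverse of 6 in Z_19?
6^(-1) ≡ 16 (mod 19). Verification: 6 × 16 = 96 ≡ 1 (mod 19)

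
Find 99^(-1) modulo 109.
98

Using Extended Euclidean Algorithm:
gcd(99, 109) = 1
Bezout coefficients: 99 × -11 + 109 × 10 = 1
So 99 × -11 ≡ 1 (mod 109)
The inverse is -11 mod 109 = 98
Verification: 99 × 98 = 9702 = 89 × 109 + 1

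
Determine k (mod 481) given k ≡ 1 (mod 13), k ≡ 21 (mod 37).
391

Using the Chinese Remainder Theorem:
M = product of moduli = 481
For equation 1: M_1 = 37, 37 ≡ 11 (mod 13), inverse of 37 mod 13 is 6 (check: 11 × 6 = 66 ≡ 1 (mod 13))
For equation 2: M_2 = 13, 13 ≡ 13 (mod 37), inverse of 13 mod 37 is 20 (check: 13 × 20 = 260 ≡ 1 (mod 37))
Combine: k ≡ Σ r_i×M_i×(M_i⁻¹ mod m_i) = 1×37×6 + 21×13×20 = 222 + 5460 = 5682
5682 mod 481 = 391
k ≡ 391 (mod 481)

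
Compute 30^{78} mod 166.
28

Using successive squaring:
Binary expansion of 78: 1001110
Powers of 30 mod 166 (each is the square of the previous):
  30^1 ≡ 30 (mod 166)
  30^2 ≡ 30² = 900 ≡ 70 (mod 166)
  30^4 ≡ 70² = 4900 ≡ 86 (mod 166)
  30^8 ≡ 86² = 7396 ≡ 92 (mod 166)
  30^16 ≡ 92² = 8464 ≡ 164 (mod 166)
  30^32 ≡ 164² = 26896 ≡ 4 (mod 166)
  30^64 ≡ 4² = 16 ≡ 16 (mod 166)
78 = 64 + 8 + 4 + 2, so 30^78 = 30^64 × 30^8 × 30^4 × 30^2 ≡ 16 × 92 × 86 × 70 (mod 166)
Multiplying step by step:
  16 × 92 = 1472 ≡ 144 (mod 166)
  144 × 86 = 12384 ≡ 100 (mod 166)
  100 × 70 = 7000 ≡ 28 (mod 166)
Result: 30^78 ≡ 28 (mod 166)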